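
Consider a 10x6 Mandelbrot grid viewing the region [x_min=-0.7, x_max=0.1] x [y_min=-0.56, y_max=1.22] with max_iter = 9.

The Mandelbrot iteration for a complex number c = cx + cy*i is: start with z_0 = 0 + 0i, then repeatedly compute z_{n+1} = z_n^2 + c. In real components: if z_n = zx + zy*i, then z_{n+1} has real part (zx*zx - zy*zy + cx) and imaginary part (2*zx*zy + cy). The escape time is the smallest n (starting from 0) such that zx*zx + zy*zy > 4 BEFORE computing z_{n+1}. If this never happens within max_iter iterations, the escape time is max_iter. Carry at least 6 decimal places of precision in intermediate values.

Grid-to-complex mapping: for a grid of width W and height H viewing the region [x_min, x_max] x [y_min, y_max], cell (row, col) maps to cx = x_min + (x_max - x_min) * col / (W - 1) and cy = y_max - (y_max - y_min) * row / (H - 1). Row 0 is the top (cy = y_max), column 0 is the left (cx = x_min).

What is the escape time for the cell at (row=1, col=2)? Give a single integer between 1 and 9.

z_0 = 0 + 0i, c = -0.5222 + 0.8640i
Iter 1: z = -0.5222 + 0.8640i, |z|^2 = 1.0192
Iter 2: z = -0.9960 + -0.0384i, |z|^2 = 0.9935
Iter 3: z = 0.4683 + 0.9405i, |z|^2 = 1.1039
Iter 4: z = -1.1874 + 1.7449i, |z|^2 = 4.4547
Escaped at iteration 4

Answer: 4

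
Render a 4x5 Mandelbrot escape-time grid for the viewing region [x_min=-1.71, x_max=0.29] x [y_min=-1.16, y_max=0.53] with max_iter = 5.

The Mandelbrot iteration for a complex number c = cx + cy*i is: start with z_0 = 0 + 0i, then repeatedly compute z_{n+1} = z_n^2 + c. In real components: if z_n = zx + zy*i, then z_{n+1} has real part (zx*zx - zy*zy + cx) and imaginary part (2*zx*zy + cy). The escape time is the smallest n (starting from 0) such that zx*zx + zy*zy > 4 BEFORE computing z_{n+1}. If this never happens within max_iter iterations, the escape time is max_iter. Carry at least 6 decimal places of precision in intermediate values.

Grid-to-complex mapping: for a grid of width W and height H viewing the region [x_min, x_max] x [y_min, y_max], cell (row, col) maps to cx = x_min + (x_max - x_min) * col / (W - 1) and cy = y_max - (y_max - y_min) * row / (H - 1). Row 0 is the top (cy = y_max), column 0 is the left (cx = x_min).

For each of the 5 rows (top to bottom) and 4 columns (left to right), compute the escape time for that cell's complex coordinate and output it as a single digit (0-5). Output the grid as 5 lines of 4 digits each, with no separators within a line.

Answer: 3555
5555
4555
3355
1332

Derivation:
(row=0, col=0): c = -1.7100 + 0.5300i → escape time 3
(row=0, col=1): c = -1.0433 + 0.5300i → escape time 5
(row=0, col=2): c = -0.3767 + 0.5300i → escape time 5
(row=0, col=3): c = 0.2900 + 0.5300i → escape time 5
(row=1, col=0): c = -1.7100 + 0.1075i → escape time 5
(row=1, col=1): c = -1.0433 + 0.1075i → escape time 5
(row=1, col=2): c = -0.3767 + 0.1075i → escape time 5
(row=1, col=3): c = 0.2900 + 0.1075i → escape time 5
(row=2, col=0): c = -1.7100 + -0.3150i → escape time 4
(row=2, col=1): c = -1.0433 + -0.3150i → escape time 5
(row=2, col=2): c = -0.3767 + -0.3150i → escape time 5
(row=2, col=3): c = 0.2900 + -0.3150i → escape time 5
(row=3, col=0): c = -1.7100 + -0.7375i → escape time 3
(row=3, col=1): c = -1.0433 + -0.7375i → escape time 3
(row=3, col=2): c = -0.3767 + -0.7375i → escape time 5
(row=3, col=3): c = 0.2900 + -0.7375i → escape time 5
(row=4, col=0): c = -1.7100 + -1.1600i → escape time 1
(row=4, col=1): c = -1.0433 + -1.1600i → escape time 3
(row=4, col=2): c = -0.3767 + -1.1600i → escape time 3
(row=4, col=3): c = 0.2900 + -1.1600i → escape time 2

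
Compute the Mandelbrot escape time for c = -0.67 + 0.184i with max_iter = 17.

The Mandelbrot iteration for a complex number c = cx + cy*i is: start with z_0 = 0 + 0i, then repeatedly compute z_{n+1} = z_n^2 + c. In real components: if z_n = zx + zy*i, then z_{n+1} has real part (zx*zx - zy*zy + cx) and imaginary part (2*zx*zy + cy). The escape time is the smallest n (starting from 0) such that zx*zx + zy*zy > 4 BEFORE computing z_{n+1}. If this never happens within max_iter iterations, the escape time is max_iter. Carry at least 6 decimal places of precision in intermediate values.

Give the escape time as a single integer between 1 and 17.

Answer: 17

Derivation:
z_0 = 0 + 0i, c = -0.6700 + 0.1840i
Iter 1: z = -0.6700 + 0.1840i, |z|^2 = 0.4828
Iter 2: z = -0.2550 + -0.0626i, |z|^2 = 0.0689
Iter 3: z = -0.6089 + 0.2159i, |z|^2 = 0.4174
Iter 4: z = -0.3458 + -0.0789i, |z|^2 = 0.1258
Iter 5: z = -0.5566 + 0.2386i, |z|^2 = 0.3668
Iter 6: z = -0.4171 + -0.0816i, |z|^2 = 0.1806
Iter 7: z = -0.5027 + 0.2521i, |z|^2 = 0.3162
Iter 8: z = -0.4808 + -0.0694i, |z|^2 = 0.2360
Iter 9: z = -0.4436 + 0.2508i, |z|^2 = 0.2597
Iter 10: z = -0.5361 + -0.0385i, |z|^2 = 0.2889
Iter 11: z = -0.3841 + 0.2253i, |z|^2 = 0.1983
Iter 12: z = -0.5732 + 0.0110i, |z|^2 = 0.3287
Iter 13: z = -0.3415 + 0.1714i, |z|^2 = 0.1460
Iter 14: z = -0.5828 + 0.0669i, |z|^2 = 0.3441
Iter 15: z = -0.3349 + 0.1060i, |z|^2 = 0.1234
Iter 16: z = -0.5691 + 0.1130i, |z|^2 = 0.3366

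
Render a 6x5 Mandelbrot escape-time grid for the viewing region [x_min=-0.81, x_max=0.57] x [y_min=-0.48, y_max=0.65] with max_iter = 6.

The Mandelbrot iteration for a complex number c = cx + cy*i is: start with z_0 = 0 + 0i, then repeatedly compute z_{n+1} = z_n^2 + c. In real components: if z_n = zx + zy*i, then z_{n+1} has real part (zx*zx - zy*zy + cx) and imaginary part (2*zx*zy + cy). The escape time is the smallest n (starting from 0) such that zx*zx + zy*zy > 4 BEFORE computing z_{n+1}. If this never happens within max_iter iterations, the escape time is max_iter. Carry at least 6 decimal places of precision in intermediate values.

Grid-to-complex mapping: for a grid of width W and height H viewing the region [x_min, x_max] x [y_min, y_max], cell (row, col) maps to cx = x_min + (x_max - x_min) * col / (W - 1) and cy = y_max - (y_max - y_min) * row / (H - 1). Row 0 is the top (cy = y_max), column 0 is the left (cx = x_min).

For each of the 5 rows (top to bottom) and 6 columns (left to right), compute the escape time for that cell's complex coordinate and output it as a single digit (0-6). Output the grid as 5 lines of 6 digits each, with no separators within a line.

(row=0, col=0): c = -0.8100 + 0.6500i → escape time 5
(row=0, col=1): c = -0.5340 + 0.6500i → escape time 6
(row=0, col=2): c = -0.2580 + 0.6500i → escape time 6
(row=0, col=3): c = 0.0180 + 0.6500i → escape time 6
(row=0, col=4): c = 0.2940 + 0.6500i → escape time 6
(row=0, col=5): c = 0.5700 + 0.6500i → escape time 3
(row=1, col=0): c = -0.8100 + 0.3675i → escape time 6
(row=1, col=1): c = -0.5340 + 0.3675i → escape time 6
(row=1, col=2): c = -0.2580 + 0.3675i → escape time 6
(row=1, col=3): c = 0.0180 + 0.3675i → escape time 6
(row=1, col=4): c = 0.2940 + 0.3675i → escape time 6
(row=1, col=5): c = 0.5700 + 0.3675i → escape time 4
(row=2, col=0): c = -0.8100 + 0.0850i → escape time 6
(row=2, col=1): c = -0.5340 + 0.0850i → escape time 6
(row=2, col=2): c = -0.2580 + 0.0850i → escape time 6
(row=2, col=3): c = 0.0180 + 0.0850i → escape time 6
(row=2, col=4): c = 0.2940 + 0.0850i → escape time 6
(row=2, col=5): c = 0.5700 + 0.0850i → escape time 4
(row=3, col=0): c = -0.8100 + -0.1975i → escape time 6
(row=3, col=1): c = -0.5340 + -0.1975i → escape time 6
(row=3, col=2): c = -0.2580 + -0.1975i → escape time 6
(row=3, col=3): c = 0.0180 + -0.1975i → escape time 6
(row=3, col=4): c = 0.2940 + -0.1975i → escape time 6
(row=3, col=5): c = 0.5700 + -0.1975i → escape time 4
(row=4, col=0): c = -0.8100 + -0.4800i → escape time 6
(row=4, col=1): c = -0.5340 + -0.4800i → escape time 6
(row=4, col=2): c = -0.2580 + -0.4800i → escape time 6
(row=4, col=3): c = 0.0180 + -0.4800i → escape time 6
(row=4, col=4): c = 0.2940 + -0.4800i → escape time 6
(row=4, col=5): c = 0.5700 + -0.4800i → escape time 4

Answer: 566663
666664
666664
666664
666664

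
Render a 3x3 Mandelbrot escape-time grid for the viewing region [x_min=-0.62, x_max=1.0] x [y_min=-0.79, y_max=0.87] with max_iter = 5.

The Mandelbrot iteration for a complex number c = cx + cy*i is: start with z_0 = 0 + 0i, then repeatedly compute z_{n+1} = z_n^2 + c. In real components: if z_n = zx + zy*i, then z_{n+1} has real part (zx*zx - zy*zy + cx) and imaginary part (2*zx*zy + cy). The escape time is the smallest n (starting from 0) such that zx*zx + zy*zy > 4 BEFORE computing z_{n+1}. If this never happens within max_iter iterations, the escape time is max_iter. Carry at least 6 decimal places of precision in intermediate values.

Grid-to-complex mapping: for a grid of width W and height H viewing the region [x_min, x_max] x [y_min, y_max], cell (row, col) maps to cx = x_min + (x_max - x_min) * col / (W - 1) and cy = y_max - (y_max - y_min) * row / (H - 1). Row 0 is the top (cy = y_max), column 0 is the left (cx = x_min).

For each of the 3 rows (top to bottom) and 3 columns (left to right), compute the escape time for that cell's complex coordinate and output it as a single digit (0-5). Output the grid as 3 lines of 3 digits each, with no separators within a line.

(row=0, col=0): c = -0.6200 + 0.8700i → escape time 4
(row=0, col=1): c = 0.1900 + 0.8700i → escape time 5
(row=0, col=2): c = 1.0000 + 0.8700i → escape time 2
(row=1, col=0): c = -0.6200 + 0.0400i → escape time 5
(row=1, col=1): c = 0.1900 + 0.0400i → escape time 5
(row=1, col=2): c = 1.0000 + 0.0400i → escape time 2
(row=2, col=0): c = -0.6200 + -0.7900i → escape time 4
(row=2, col=1): c = 0.1900 + -0.7900i → escape time 5
(row=2, col=2): c = 1.0000 + -0.7900i → escape time 2

Answer: 452
552
452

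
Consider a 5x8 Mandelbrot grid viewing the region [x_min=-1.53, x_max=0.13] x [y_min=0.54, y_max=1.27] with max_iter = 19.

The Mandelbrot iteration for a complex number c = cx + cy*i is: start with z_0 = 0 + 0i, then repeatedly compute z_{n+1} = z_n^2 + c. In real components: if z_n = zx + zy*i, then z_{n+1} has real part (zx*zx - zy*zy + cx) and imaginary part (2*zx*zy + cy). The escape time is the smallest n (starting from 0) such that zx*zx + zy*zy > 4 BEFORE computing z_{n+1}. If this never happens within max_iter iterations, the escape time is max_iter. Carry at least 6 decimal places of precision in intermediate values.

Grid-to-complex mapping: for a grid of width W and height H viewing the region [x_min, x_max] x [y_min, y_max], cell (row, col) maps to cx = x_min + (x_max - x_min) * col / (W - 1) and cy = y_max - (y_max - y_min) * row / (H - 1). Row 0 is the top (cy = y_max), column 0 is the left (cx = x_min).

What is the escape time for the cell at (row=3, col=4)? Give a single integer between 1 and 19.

z_0 = 0 + 0i, c = 0.1300 + 0.9571i
Iter 1: z = 0.1300 + 0.9571i, |z|^2 = 0.9330
Iter 2: z = -0.7692 + 1.2060i, |z|^2 = 2.0461
Iter 3: z = -0.7327 + -0.8982i, |z|^2 = 1.3437
Iter 4: z = -0.1399 + 2.2735i, |z|^2 = 5.1882
Escaped at iteration 4

Answer: 4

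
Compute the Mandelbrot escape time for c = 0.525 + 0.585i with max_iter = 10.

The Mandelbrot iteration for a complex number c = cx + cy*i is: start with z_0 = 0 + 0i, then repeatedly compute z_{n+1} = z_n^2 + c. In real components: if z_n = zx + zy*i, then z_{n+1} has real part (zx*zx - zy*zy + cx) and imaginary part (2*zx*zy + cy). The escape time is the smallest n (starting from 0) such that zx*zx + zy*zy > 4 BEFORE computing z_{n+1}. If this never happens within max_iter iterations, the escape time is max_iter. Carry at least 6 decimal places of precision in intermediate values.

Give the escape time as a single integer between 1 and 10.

Answer: 4

Derivation:
z_0 = 0 + 0i, c = 0.5250 + 0.5850i
Iter 1: z = 0.5250 + 0.5850i, |z|^2 = 0.6179
Iter 2: z = 0.4584 + 1.1992i, |z|^2 = 1.6483
Iter 3: z = -0.7031 + 1.6845i, |z|^2 = 3.3318
Iter 4: z = -1.8181 + -1.7836i, |z|^2 = 6.4869
Escaped at iteration 4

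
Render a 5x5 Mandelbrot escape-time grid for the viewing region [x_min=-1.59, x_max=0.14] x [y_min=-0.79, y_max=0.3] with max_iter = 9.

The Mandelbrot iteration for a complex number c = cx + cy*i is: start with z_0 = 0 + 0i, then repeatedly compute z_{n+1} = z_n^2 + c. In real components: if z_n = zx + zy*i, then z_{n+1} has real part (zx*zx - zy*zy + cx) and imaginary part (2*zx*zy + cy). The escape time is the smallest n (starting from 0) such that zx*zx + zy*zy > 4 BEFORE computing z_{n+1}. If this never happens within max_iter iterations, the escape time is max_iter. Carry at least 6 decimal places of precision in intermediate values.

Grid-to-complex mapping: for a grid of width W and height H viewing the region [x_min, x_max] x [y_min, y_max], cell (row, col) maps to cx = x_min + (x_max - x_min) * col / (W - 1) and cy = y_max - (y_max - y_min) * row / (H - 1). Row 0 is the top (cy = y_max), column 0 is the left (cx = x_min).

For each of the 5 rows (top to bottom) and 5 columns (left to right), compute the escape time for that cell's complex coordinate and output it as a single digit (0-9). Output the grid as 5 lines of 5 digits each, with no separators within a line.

Answer: 49999
89999
59999
35699
33496

Derivation:
(row=0, col=0): c = -1.5900 + 0.3000i → escape time 4
(row=0, col=1): c = -1.1575 + 0.3000i → escape time 9
(row=0, col=2): c = -0.7250 + 0.3000i → escape time 9
(row=0, col=3): c = -0.2925 + 0.3000i → escape time 9
(row=0, col=4): c = 0.1400 + 0.3000i → escape time 9
(row=1, col=0): c = -1.5900 + 0.0275i → escape time 8
(row=1, col=1): c = -1.1575 + 0.0275i → escape time 9
(row=1, col=2): c = -0.7250 + 0.0275i → escape time 9
(row=1, col=3): c = -0.2925 + 0.0275i → escape time 9
(row=1, col=4): c = 0.1400 + 0.0275i → escape time 9
(row=2, col=0): c = -1.5900 + -0.2450i → escape time 5
(row=2, col=1): c = -1.1575 + -0.2450i → escape time 9
(row=2, col=2): c = -0.7250 + -0.2450i → escape time 9
(row=2, col=3): c = -0.2925 + -0.2450i → escape time 9
(row=2, col=4): c = 0.1400 + -0.2450i → escape time 9
(row=3, col=0): c = -1.5900 + -0.5175i → escape time 3
(row=3, col=1): c = -1.1575 + -0.5175i → escape time 5
(row=3, col=2): c = -0.7250 + -0.5175i → escape time 6
(row=3, col=3): c = -0.2925 + -0.5175i → escape time 9
(row=3, col=4): c = 0.1400 + -0.5175i → escape time 9
(row=4, col=0): c = -1.5900 + -0.7900i → escape time 3
(row=4, col=1): c = -1.1575 + -0.7900i → escape time 3
(row=4, col=2): c = -0.7250 + -0.7900i → escape time 4
(row=4, col=3): c = -0.2925 + -0.7900i → escape time 9
(row=4, col=4): c = 0.1400 + -0.7900i → escape time 6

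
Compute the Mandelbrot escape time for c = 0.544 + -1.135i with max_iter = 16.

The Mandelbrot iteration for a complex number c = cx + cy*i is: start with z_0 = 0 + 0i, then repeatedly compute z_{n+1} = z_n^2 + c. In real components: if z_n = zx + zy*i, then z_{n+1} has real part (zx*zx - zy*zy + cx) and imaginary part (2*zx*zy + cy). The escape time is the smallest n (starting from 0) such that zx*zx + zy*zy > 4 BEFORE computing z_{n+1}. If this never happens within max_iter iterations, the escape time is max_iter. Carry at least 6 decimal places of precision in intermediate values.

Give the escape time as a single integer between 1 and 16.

z_0 = 0 + 0i, c = 0.5440 + -1.1350i
Iter 1: z = 0.5440 + -1.1350i, |z|^2 = 1.5842
Iter 2: z = -0.4483 + -2.3699i, |z|^2 = 5.8173
Escaped at iteration 2

Answer: 2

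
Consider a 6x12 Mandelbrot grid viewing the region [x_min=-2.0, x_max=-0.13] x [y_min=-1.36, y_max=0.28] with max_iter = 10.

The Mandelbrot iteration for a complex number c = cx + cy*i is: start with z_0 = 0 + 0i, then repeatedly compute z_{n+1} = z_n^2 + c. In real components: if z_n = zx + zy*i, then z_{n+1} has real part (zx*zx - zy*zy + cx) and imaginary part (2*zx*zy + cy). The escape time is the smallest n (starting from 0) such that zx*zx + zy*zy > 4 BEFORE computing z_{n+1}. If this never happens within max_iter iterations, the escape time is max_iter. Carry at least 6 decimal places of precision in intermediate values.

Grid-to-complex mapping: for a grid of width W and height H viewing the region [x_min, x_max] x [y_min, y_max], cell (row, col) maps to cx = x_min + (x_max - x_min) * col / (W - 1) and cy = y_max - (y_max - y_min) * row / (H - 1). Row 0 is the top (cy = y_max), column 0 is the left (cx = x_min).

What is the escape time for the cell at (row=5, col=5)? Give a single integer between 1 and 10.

z_0 = 0 + 0i, c = -0.1300 + -0.4655i
Iter 1: z = -0.1300 + -0.4655i, |z|^2 = 0.2335
Iter 2: z = -0.3297 + -0.3444i, |z|^2 = 0.2274
Iter 3: z = -0.1399 + -0.2383i, |z|^2 = 0.0764
Iter 4: z = -0.1672 + -0.3988i, |z|^2 = 0.1870
Iter 5: z = -0.2611 + -0.3321i, |z|^2 = 0.1784
Iter 6: z = -0.1721 + -0.2921i, |z|^2 = 0.1149
Iter 7: z = -0.1857 + -0.3649i, |z|^2 = 0.1676
Iter 8: z = -0.2287 + -0.3299i, |z|^2 = 0.1612
Iter 9: z = -0.1866 + -0.3145i, |z|^2 = 0.1337

Answer: 10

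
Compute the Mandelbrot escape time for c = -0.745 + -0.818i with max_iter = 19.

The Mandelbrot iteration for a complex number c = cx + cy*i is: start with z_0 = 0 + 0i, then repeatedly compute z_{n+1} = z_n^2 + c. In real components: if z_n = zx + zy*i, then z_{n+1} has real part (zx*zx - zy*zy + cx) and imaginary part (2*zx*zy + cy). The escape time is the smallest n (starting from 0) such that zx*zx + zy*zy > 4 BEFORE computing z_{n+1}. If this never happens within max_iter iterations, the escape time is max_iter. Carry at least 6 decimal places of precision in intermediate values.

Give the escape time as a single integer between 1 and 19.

z_0 = 0 + 0i, c = -0.7450 + -0.8180i
Iter 1: z = -0.7450 + -0.8180i, |z|^2 = 1.2241
Iter 2: z = -0.8591 + 0.4008i, |z|^2 = 0.8987
Iter 3: z = -0.1676 + -1.5067i, |z|^2 = 2.2982
Iter 4: z = -2.9870 + -0.3129i, |z|^2 = 9.0202
Escaped at iteration 4

Answer: 4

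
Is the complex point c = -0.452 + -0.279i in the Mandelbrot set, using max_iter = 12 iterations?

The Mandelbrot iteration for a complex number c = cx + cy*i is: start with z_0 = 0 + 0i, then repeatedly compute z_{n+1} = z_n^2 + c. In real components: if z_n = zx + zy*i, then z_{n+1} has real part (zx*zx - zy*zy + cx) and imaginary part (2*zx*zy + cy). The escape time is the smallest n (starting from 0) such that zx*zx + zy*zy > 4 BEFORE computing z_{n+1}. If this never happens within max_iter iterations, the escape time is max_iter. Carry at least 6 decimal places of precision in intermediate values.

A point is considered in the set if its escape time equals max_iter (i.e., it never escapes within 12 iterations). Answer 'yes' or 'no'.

Answer: yes

Derivation:
z_0 = 0 + 0i, c = -0.4520 + -0.2790i
Iter 1: z = -0.4520 + -0.2790i, |z|^2 = 0.2821
Iter 2: z = -0.3255 + -0.0268i, |z|^2 = 0.1067
Iter 3: z = -0.3467 + -0.2616i, |z|^2 = 0.1886
Iter 4: z = -0.4002 + -0.0976i, |z|^2 = 0.1697
Iter 5: z = -0.3014 + -0.2009i, |z|^2 = 0.1312
Iter 6: z = -0.4015 + -0.1579i, |z|^2 = 0.1862
Iter 7: z = -0.3157 + -0.1522i, |z|^2 = 0.1228
Iter 8: z = -0.3755 + -0.1829i, |z|^2 = 0.1744
Iter 9: z = -0.3445 + -0.1416i, |z|^2 = 0.1387
Iter 10: z = -0.3534 + -0.1814i, |z|^2 = 0.1578
Iter 11: z = -0.3600 + -0.1508i, |z|^2 = 0.1523
Did not escape in 12 iterations → in set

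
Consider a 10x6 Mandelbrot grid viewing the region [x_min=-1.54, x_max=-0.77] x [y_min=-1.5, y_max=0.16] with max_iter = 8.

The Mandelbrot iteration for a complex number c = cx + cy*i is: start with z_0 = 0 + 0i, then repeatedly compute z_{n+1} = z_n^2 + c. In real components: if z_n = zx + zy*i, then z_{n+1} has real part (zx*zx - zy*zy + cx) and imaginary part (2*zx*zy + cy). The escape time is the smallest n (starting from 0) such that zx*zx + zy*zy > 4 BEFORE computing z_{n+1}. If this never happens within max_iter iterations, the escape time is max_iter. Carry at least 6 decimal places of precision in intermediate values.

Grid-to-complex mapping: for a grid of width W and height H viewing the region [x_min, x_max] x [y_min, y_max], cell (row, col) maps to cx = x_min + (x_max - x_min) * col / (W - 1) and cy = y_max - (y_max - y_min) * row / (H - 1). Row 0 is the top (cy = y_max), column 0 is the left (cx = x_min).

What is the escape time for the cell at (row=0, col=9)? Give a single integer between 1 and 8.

z_0 = 0 + 0i, c = -0.7700 + 0.1600i
Iter 1: z = -0.7700 + 0.1600i, |z|^2 = 0.6185
Iter 2: z = -0.2027 + -0.0864i, |z|^2 = 0.0486
Iter 3: z = -0.7364 + 0.1950i, |z|^2 = 0.5803
Iter 4: z = -0.2658 + -0.1272i, |z|^2 = 0.0868
Iter 5: z = -0.7155 + 0.2276i, |z|^2 = 0.5638
Iter 6: z = -0.3098 + -0.1658i, |z|^2 = 0.1235
Iter 7: z = -0.7015 + 0.2627i, |z|^2 = 0.5611

Answer: 8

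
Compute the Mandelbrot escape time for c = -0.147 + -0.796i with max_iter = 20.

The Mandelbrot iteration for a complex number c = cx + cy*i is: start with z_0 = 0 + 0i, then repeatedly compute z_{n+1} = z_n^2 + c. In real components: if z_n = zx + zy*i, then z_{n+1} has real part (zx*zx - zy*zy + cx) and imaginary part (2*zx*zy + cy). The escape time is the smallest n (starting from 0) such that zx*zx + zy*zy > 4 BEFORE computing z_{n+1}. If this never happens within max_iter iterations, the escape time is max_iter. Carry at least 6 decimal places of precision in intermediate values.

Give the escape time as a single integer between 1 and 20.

z_0 = 0 + 0i, c = -0.1470 + -0.7960i
Iter 1: z = -0.1470 + -0.7960i, |z|^2 = 0.6552
Iter 2: z = -0.7590 + -0.5620i, |z|^2 = 0.8919
Iter 3: z = 0.1133 + 0.0571i, |z|^2 = 0.0161
Iter 4: z = -0.1374 + -0.7831i, |z|^2 = 0.6321
Iter 5: z = -0.7413 + -0.5808i, |z|^2 = 0.8868
Iter 6: z = 0.0652 + 0.0651i, |z|^2 = 0.0085
Iter 7: z = -0.1470 + -0.7875i, |z|^2 = 0.6418
Iter 8: z = -0.7456 + -0.5645i, |z|^2 = 0.8745
Iter 9: z = 0.0902 + 0.0458i, |z|^2 = 0.0102
Iter 10: z = -0.1410 + -0.7877i, |z|^2 = 0.6404
Iter 11: z = -0.7477 + -0.5739i, |z|^2 = 0.8884
Iter 12: z = 0.0826 + 0.0622i, |z|^2 = 0.0107
Iter 13: z = -0.1440 + -0.7857i, |z|^2 = 0.6381
Iter 14: z = -0.7436 + -0.5696i, |z|^2 = 0.8774
Iter 15: z = 0.0815 + 0.0512i, |z|^2 = 0.0093
Iter 16: z = -0.1430 + -0.7877i, |z|^2 = 0.6409
Iter 17: z = -0.7470 + -0.5708i, |z|^2 = 0.8837
Iter 18: z = 0.0852 + 0.0567i, |z|^2 = 0.0105
Iter 19: z = -0.1430 + -0.7863i, |z|^2 = 0.6388

Answer: 20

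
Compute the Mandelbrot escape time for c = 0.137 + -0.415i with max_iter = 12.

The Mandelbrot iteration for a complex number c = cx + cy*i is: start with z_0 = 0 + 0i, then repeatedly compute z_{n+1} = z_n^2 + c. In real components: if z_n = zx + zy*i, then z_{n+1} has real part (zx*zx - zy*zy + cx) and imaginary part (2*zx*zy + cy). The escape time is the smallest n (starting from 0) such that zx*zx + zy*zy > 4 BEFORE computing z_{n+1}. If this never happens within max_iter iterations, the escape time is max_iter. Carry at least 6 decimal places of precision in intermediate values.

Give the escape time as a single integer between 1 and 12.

z_0 = 0 + 0i, c = 0.1370 + -0.4150i
Iter 1: z = 0.1370 + -0.4150i, |z|^2 = 0.1910
Iter 2: z = -0.0165 + -0.5287i, |z|^2 = 0.2798
Iter 3: z = -0.1423 + -0.3976i, |z|^2 = 0.1783
Iter 4: z = -0.0008 + -0.3019i, |z|^2 = 0.0911
Iter 5: z = 0.0459 + -0.4145i, |z|^2 = 0.1739
Iter 6: z = -0.0327 + -0.4530i, |z|^2 = 0.2063
Iter 7: z = -0.0672 + -0.3854i, |z|^2 = 0.1530
Iter 8: z = -0.0070 + -0.3632i, |z|^2 = 0.1320
Iter 9: z = 0.0051 + -0.4099i, |z|^2 = 0.1681
Iter 10: z = -0.0310 + -0.4192i, |z|^2 = 0.1767
Iter 11: z = -0.0378 + -0.3890i, |z|^2 = 0.1528

Answer: 12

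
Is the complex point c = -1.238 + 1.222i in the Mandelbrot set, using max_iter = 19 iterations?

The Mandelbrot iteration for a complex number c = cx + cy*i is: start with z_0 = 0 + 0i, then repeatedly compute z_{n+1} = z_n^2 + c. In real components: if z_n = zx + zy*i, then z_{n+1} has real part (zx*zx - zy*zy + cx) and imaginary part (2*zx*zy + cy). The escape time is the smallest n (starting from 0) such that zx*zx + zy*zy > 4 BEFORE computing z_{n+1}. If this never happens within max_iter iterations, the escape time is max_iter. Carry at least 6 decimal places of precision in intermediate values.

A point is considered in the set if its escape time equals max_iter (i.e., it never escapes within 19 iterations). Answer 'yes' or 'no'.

Answer: no

Derivation:
z_0 = 0 + 0i, c = -1.2380 + 1.2220i
Iter 1: z = -1.2380 + 1.2220i, |z|^2 = 3.0259
Iter 2: z = -1.1986 + -1.8037i, |z|^2 = 4.6900
Escaped at iteration 2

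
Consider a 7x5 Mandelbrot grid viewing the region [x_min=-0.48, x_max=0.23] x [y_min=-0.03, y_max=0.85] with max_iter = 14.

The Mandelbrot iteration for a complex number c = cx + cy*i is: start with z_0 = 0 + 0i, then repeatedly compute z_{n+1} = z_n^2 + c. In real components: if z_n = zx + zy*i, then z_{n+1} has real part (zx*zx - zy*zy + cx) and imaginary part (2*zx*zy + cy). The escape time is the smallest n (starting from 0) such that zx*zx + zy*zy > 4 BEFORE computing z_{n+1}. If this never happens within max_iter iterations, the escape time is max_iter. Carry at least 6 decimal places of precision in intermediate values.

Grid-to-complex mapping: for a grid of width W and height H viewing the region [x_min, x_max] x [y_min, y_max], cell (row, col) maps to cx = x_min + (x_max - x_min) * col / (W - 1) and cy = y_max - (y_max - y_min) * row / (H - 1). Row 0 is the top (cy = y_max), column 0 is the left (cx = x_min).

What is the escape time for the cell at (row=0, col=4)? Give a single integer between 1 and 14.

Answer: 13

Derivation:
z_0 = 0 + 0i, c = -0.0067 + 0.8500i
Iter 1: z = -0.0067 + 0.8500i, |z|^2 = 0.7225
Iter 2: z = -0.7291 + 0.8387i, |z|^2 = 1.2350
Iter 3: z = -0.1784 + -0.3730i, |z|^2 = 0.1709
Iter 4: z = -0.1140 + 0.9831i, |z|^2 = 0.9794
Iter 5: z = -0.9601 + 0.6260i, |z|^2 = 1.3137
Iter 6: z = 0.5234 + -0.3520i, |z|^2 = 0.3978
Iter 7: z = 0.1434 + 0.4815i, |z|^2 = 0.2524
Iter 8: z = -0.2180 + 0.9881i, |z|^2 = 1.0238
Iter 9: z = -0.9354 + 0.4192i, |z|^2 = 1.0508
Iter 10: z = 0.6926 + 0.0657i, |z|^2 = 0.4840
Iter 11: z = 0.4687 + 0.9410i, |z|^2 = 1.1051
Iter 12: z = -0.6724 + 1.7321i, |z|^2 = 3.4524
Iter 13: z = -2.5547 + -1.4794i, |z|^2 = 8.7153
Escaped at iteration 13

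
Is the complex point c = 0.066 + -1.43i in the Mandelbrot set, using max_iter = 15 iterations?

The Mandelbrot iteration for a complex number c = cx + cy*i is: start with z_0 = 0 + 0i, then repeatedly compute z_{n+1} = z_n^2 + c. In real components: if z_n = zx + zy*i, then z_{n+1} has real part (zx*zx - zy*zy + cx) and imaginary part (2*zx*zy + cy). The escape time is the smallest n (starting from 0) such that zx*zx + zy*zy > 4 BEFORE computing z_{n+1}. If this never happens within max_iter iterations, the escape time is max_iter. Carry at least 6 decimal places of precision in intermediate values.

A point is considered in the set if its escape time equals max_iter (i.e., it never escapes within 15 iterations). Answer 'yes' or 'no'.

z_0 = 0 + 0i, c = 0.0660 + -1.4300i
Iter 1: z = 0.0660 + -1.4300i, |z|^2 = 2.0493
Iter 2: z = -1.9745 + -1.6188i, |z|^2 = 6.5192
Escaped at iteration 2

Answer: no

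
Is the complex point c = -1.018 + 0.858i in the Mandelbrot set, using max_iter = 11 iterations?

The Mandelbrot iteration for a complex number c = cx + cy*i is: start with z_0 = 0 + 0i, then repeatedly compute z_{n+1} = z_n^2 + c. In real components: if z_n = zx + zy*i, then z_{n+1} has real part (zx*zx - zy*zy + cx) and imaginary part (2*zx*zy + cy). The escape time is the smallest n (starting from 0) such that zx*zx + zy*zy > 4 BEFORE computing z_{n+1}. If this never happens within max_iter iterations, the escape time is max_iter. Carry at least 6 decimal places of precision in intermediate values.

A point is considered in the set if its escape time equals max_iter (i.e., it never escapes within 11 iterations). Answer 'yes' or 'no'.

z_0 = 0 + 0i, c = -1.0180 + 0.8580i
Iter 1: z = -1.0180 + 0.8580i, |z|^2 = 1.7725
Iter 2: z = -0.7178 + -0.8889i, |z|^2 = 1.3054
Iter 3: z = -1.2928 + 2.1342i, |z|^2 = 6.2260
Escaped at iteration 3

Answer: no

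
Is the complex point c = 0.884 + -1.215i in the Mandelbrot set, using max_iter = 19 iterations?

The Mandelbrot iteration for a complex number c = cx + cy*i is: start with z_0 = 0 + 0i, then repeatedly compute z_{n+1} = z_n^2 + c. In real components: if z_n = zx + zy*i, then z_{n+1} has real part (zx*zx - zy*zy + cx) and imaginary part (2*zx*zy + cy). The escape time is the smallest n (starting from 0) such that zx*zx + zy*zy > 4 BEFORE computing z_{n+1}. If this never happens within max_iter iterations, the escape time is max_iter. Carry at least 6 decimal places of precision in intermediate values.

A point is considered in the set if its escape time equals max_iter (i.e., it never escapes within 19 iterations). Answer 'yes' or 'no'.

Answer: no

Derivation:
z_0 = 0 + 0i, c = 0.8840 + -1.2150i
Iter 1: z = 0.8840 + -1.2150i, |z|^2 = 2.2577
Iter 2: z = 0.1892 + -3.3631i, |z|^2 = 11.3464
Escaped at iteration 2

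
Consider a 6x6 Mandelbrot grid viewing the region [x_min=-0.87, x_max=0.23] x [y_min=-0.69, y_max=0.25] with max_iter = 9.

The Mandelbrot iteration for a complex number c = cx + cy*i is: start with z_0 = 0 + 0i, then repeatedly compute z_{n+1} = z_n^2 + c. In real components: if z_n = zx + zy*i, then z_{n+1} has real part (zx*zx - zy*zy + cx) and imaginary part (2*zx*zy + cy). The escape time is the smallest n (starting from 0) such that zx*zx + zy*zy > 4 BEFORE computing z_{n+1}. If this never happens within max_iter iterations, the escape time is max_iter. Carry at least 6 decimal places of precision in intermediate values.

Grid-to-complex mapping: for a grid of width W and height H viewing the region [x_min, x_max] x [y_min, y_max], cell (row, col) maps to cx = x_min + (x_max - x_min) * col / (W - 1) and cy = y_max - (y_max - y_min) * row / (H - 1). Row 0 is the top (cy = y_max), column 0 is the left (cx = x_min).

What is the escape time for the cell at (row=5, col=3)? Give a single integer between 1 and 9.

Answer: 9

Derivation:
z_0 = 0 + 0i, c = -0.2100 + -0.6900i
Iter 1: z = -0.2100 + -0.6900i, |z|^2 = 0.5202
Iter 2: z = -0.6420 + -0.4002i, |z|^2 = 0.5723
Iter 3: z = 0.0420 + -0.1761i, |z|^2 = 0.0328
Iter 4: z = -0.2393 + -0.7048i, |z|^2 = 0.5540
Iter 5: z = -0.6495 + -0.3527i, |z|^2 = 0.5463
Iter 6: z = 0.0874 + -0.2318i, |z|^2 = 0.0614
Iter 7: z = -0.2561 + -0.7305i, |z|^2 = 0.5993
Iter 8: z = -0.6781 + -0.3158i, |z|^2 = 0.5596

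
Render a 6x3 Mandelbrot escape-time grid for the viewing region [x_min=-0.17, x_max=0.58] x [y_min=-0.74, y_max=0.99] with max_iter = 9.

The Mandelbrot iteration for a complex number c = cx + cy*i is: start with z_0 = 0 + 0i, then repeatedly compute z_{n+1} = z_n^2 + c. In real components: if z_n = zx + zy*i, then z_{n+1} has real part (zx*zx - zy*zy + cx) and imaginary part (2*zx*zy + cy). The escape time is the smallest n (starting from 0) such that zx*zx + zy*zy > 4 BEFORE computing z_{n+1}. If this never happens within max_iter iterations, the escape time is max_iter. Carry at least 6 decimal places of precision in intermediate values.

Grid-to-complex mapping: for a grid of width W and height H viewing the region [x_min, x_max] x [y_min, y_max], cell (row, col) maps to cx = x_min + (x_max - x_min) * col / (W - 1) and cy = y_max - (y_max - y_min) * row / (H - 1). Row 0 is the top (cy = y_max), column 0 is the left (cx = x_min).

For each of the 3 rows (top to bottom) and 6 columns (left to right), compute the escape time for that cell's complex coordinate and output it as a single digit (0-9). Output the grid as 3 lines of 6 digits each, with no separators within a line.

Answer: 994432
999974
997543

Derivation:
(row=0, col=0): c = -0.1700 + 0.9900i → escape time 9
(row=0, col=1): c = -0.0200 + 0.9900i → escape time 9
(row=0, col=2): c = 0.1300 + 0.9900i → escape time 4
(row=0, col=3): c = 0.2800 + 0.9900i → escape time 4
(row=0, col=4): c = 0.4300 + 0.9900i → escape time 3
(row=0, col=5): c = 0.5800 + 0.9900i → escape time 2
(row=1, col=0): c = -0.1700 + 0.1250i → escape time 9
(row=1, col=1): c = -0.0200 + 0.1250i → escape time 9
(row=1, col=2): c = 0.1300 + 0.1250i → escape time 9
(row=1, col=3): c = 0.2800 + 0.1250i → escape time 9
(row=1, col=4): c = 0.4300 + 0.1250i → escape time 7
(row=1, col=5): c = 0.5800 + 0.1250i → escape time 4
(row=2, col=0): c = -0.1700 + -0.7400i → escape time 9
(row=2, col=1): c = -0.0200 + -0.7400i → escape time 9
(row=2, col=2): c = 0.1300 + -0.7400i → escape time 7
(row=2, col=3): c = 0.2800 + -0.7400i → escape time 5
(row=2, col=4): c = 0.4300 + -0.7400i → escape time 4
(row=2, col=5): c = 0.5800 + -0.7400i → escape time 3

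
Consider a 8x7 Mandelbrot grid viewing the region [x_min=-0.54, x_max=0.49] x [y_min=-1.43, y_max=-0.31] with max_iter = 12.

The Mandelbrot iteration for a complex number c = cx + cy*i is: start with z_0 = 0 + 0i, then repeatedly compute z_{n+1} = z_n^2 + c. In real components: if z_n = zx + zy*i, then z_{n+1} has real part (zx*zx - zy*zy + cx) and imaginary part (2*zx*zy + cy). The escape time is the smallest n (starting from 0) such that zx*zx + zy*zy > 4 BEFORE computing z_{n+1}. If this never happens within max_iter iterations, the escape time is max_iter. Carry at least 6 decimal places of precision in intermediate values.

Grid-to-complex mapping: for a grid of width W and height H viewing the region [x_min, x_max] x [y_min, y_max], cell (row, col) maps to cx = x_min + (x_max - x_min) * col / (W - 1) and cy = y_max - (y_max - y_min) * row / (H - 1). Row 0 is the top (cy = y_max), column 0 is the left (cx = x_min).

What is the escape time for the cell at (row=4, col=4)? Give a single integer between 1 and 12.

z_0 = 0 + 0i, c = 0.0486 + -1.0567i
Iter 1: z = 0.0486 + -1.0567i, |z|^2 = 1.1189
Iter 2: z = -1.0656 + -1.1593i, |z|^2 = 2.4795
Iter 3: z = -0.1599 + 1.4141i, |z|^2 = 2.0252
Iter 4: z = -1.9255 + -1.5089i, |z|^2 = 5.9845
Escaped at iteration 4

Answer: 4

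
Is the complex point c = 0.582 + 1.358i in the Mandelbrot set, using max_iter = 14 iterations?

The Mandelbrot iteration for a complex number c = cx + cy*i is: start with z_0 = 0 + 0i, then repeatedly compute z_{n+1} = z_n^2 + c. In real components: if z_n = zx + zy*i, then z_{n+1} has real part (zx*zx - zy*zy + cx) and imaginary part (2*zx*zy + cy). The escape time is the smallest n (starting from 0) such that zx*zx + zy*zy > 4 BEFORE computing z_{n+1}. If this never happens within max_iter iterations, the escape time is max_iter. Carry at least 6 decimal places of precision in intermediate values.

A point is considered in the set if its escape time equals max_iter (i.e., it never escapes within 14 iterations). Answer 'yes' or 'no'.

Answer: no

Derivation:
z_0 = 0 + 0i, c = 0.5820 + 1.3580i
Iter 1: z = 0.5820 + 1.3580i, |z|^2 = 2.1829
Iter 2: z = -0.9234 + 2.9387i, |z|^2 = 9.4888
Escaped at iteration 2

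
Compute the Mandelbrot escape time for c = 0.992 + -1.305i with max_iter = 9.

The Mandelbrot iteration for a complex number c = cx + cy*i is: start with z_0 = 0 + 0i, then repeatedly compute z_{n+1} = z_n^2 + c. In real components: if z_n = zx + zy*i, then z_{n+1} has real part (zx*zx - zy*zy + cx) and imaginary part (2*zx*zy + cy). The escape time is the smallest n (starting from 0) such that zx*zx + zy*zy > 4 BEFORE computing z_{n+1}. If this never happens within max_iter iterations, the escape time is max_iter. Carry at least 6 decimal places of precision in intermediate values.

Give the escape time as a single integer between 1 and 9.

Answer: 2

Derivation:
z_0 = 0 + 0i, c = 0.9920 + -1.3050i
Iter 1: z = 0.9920 + -1.3050i, |z|^2 = 2.6871
Iter 2: z = 0.2730 + -3.8941i, |z|^2 = 15.2387
Escaped at iteration 2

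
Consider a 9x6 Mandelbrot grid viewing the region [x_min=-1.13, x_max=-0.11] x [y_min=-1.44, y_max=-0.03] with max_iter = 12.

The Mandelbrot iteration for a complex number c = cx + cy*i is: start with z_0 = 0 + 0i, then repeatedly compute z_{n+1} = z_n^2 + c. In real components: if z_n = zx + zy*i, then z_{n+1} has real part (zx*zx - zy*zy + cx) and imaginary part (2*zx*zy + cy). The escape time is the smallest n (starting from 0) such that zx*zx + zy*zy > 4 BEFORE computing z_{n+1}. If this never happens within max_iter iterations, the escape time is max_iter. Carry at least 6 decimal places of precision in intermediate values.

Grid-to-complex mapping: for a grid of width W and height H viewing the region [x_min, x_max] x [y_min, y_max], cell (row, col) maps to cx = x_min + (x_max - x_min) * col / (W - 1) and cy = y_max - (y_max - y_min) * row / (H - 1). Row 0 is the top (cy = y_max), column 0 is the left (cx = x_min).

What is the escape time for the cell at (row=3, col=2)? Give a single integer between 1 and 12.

Answer: 3

Derivation:
z_0 = 0 + 0i, c = -0.8750 + -0.8760i
Iter 1: z = -0.8750 + -0.8760i, |z|^2 = 1.5330
Iter 2: z = -0.8768 + 0.6570i, |z|^2 = 1.2003
Iter 3: z = -0.5380 + -2.0281i, |z|^2 = 4.4024
Escaped at iteration 3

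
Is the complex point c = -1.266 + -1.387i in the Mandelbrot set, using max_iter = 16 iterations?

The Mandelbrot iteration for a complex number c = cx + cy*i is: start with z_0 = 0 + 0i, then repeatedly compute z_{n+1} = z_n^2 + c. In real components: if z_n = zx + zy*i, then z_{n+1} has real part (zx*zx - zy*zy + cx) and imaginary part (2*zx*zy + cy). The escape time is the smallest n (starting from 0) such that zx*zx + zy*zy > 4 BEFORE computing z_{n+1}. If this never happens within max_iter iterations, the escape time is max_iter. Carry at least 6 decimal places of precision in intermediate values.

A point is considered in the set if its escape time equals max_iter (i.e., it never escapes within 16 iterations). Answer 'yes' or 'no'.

z_0 = 0 + 0i, c = -1.2660 + -1.3870i
Iter 1: z = -1.2660 + -1.3870i, |z|^2 = 3.5265
Iter 2: z = -1.5870 + 2.1249i, |z|^2 = 7.0337
Escaped at iteration 2

Answer: no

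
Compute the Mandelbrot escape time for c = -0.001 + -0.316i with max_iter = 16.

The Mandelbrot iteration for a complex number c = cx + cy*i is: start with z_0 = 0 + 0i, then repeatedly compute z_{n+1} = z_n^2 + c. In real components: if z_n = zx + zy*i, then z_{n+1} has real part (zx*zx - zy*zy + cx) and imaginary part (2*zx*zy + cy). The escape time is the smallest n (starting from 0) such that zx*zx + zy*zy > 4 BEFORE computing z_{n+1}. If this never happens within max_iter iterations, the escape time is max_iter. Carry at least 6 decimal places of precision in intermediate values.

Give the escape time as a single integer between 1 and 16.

Answer: 16

Derivation:
z_0 = 0 + 0i, c = -0.0010 + -0.3160i
Iter 1: z = -0.0010 + -0.3160i, |z|^2 = 0.0999
Iter 2: z = -0.1009 + -0.3154i, |z|^2 = 0.1096
Iter 3: z = -0.0903 + -0.2524i, |z|^2 = 0.0719
Iter 4: z = -0.0565 + -0.2704i, |z|^2 = 0.0763
Iter 5: z = -0.0709 + -0.2854i, |z|^2 = 0.0865
Iter 6: z = -0.0774 + -0.2755i, |z|^2 = 0.0819
Iter 7: z = -0.0709 + -0.2733i, |z|^2 = 0.0797
Iter 8: z = -0.0707 + -0.2772i, |z|^2 = 0.0819
Iter 9: z = -0.0729 + -0.2768i, |z|^2 = 0.0819
Iter 10: z = -0.0723 + -0.2757i, |z|^2 = 0.0812
Iter 11: z = -0.0718 + -0.2761i, |z|^2 = 0.0814
Iter 12: z = -0.0721 + -0.2764i, |z|^2 = 0.0816
Iter 13: z = -0.0722 + -0.2761i, |z|^2 = 0.0815
Iter 14: z = -0.0720 + -0.2761i, |z|^2 = 0.0814
Iter 15: z = -0.0721 + -0.2762i, |z|^2 = 0.0815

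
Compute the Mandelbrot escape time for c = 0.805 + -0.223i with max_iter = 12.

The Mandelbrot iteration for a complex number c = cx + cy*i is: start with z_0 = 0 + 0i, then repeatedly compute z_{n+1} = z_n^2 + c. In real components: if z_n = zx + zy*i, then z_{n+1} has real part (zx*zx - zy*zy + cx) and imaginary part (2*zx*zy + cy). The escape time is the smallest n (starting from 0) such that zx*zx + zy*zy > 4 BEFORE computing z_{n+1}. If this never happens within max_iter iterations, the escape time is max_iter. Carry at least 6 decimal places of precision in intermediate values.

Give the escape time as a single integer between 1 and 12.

z_0 = 0 + 0i, c = 0.8050 + -0.2230i
Iter 1: z = 0.8050 + -0.2230i, |z|^2 = 0.6978
Iter 2: z = 1.4033 + -0.5820i, |z|^2 = 2.3080
Iter 3: z = 2.4355 + -1.8565i, |z|^2 = 9.3782
Escaped at iteration 3

Answer: 3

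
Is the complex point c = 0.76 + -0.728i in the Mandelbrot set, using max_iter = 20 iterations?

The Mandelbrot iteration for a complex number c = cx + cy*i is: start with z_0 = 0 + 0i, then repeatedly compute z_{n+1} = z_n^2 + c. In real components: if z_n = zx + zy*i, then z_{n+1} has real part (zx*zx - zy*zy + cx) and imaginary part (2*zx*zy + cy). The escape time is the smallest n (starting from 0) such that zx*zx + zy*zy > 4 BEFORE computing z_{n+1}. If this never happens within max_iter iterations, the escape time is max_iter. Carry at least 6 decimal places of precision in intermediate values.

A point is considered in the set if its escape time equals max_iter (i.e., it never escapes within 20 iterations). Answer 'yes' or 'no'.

z_0 = 0 + 0i, c = 0.7600 + -0.7280i
Iter 1: z = 0.7600 + -0.7280i, |z|^2 = 1.1076
Iter 2: z = 0.8076 + -1.8346i, |z|^2 = 4.0179
Escaped at iteration 2

Answer: no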